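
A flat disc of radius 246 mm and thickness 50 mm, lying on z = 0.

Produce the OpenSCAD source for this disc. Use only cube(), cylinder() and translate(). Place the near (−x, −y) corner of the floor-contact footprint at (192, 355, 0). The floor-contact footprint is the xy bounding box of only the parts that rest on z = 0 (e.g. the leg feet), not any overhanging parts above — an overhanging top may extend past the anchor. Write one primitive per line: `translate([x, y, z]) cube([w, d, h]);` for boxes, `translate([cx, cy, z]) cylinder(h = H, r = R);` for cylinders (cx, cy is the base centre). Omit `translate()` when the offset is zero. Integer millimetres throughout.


translate([438, 601, 0]) cylinder(h = 50, r = 246);


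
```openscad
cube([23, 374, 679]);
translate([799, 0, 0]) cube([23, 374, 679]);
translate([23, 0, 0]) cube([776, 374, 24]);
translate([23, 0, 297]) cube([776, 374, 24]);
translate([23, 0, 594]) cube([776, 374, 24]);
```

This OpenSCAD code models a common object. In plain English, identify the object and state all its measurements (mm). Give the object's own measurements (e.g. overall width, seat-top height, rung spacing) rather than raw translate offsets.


An open bookshelf. Two side panels, each 23 mm thick, 374 mm deep and 679 mm tall, stand 822 mm apart (outside-to-outside). Between them sit 3 shelves, each 24 mm thick and 374 mm deep, spanning the full gap between the sides. The bottom shelf rests on the floor (its underside at z = 0) and the clear gap between one shelf's top and the next shelf's underside is 273 mm.


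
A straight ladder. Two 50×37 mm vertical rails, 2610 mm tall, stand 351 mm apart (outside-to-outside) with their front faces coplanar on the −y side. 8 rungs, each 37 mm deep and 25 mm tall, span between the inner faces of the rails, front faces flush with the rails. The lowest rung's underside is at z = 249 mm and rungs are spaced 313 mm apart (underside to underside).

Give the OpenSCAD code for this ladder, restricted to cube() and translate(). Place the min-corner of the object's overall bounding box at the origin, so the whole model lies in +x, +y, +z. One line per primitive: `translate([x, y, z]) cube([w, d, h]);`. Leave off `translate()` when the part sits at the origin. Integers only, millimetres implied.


cube([50, 37, 2610]);
translate([301, 0, 0]) cube([50, 37, 2610]);
translate([50, 0, 249]) cube([251, 37, 25]);
translate([50, 0, 562]) cube([251, 37, 25]);
translate([50, 0, 875]) cube([251, 37, 25]);
translate([50, 0, 1188]) cube([251, 37, 25]);
translate([50, 0, 1501]) cube([251, 37, 25]);
translate([50, 0, 1814]) cube([251, 37, 25]);
translate([50, 0, 2127]) cube([251, 37, 25]);
translate([50, 0, 2440]) cube([251, 37, 25]);


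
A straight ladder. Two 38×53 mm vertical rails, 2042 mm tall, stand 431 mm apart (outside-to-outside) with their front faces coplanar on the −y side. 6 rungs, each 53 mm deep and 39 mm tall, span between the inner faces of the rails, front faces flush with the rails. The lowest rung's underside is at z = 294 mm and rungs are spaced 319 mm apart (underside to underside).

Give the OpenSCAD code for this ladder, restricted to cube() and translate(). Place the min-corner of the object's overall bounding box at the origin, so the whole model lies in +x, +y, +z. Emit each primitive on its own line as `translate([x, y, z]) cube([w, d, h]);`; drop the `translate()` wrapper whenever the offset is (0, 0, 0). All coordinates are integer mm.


cube([38, 53, 2042]);
translate([393, 0, 0]) cube([38, 53, 2042]);
translate([38, 0, 294]) cube([355, 53, 39]);
translate([38, 0, 613]) cube([355, 53, 39]);
translate([38, 0, 932]) cube([355, 53, 39]);
translate([38, 0, 1251]) cube([355, 53, 39]);
translate([38, 0, 1570]) cube([355, 53, 39]);
translate([38, 0, 1889]) cube([355, 53, 39]);


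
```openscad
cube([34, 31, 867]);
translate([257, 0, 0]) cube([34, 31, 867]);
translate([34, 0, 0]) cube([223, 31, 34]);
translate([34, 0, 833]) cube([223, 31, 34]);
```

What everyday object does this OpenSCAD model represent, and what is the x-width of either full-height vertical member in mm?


A picture frame. The border width is 34 mm.

Four thin pieces enclosing a rectangular opening — a picture frame. The two full-height stiles are 867 mm tall; the top rail sits at z = 833 and is 34 mm tall, so the border above the opening is 867 − 833 = 34 mm, matching the stile x-width.


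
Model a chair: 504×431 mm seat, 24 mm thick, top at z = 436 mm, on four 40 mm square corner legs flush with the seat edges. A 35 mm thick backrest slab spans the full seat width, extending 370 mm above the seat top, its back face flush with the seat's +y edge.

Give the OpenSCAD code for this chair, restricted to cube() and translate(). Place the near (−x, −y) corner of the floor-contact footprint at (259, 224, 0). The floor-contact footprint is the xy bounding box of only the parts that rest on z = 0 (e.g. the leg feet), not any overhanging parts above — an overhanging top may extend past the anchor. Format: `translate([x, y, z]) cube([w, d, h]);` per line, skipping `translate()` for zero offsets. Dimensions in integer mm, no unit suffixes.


translate([259, 224, 412]) cube([504, 431, 24]);
translate([259, 224, 0]) cube([40, 40, 412]);
translate([723, 224, 0]) cube([40, 40, 412]);
translate([259, 615, 0]) cube([40, 40, 412]);
translate([723, 615, 0]) cube([40, 40, 412]);
translate([259, 620, 436]) cube([504, 35, 370]);


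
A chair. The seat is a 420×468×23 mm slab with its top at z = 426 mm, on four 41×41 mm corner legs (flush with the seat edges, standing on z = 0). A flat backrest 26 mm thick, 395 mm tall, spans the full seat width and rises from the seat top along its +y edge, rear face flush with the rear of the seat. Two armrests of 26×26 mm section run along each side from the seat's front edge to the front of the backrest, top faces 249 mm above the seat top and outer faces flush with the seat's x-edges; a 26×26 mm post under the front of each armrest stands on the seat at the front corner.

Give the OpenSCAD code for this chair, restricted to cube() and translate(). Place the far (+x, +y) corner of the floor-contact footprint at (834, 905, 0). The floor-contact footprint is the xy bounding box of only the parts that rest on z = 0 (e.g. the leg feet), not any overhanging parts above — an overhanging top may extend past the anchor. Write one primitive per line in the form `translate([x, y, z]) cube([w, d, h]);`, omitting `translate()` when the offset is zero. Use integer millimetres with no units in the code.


translate([414, 437, 403]) cube([420, 468, 23]);
translate([414, 437, 0]) cube([41, 41, 403]);
translate([793, 437, 0]) cube([41, 41, 403]);
translate([414, 864, 0]) cube([41, 41, 403]);
translate([793, 864, 0]) cube([41, 41, 403]);
translate([414, 879, 426]) cube([420, 26, 395]);
translate([414, 437, 649]) cube([26, 442, 26]);
translate([808, 437, 649]) cube([26, 442, 26]);
translate([414, 437, 426]) cube([26, 26, 223]);
translate([808, 437, 426]) cube([26, 26, 223]);


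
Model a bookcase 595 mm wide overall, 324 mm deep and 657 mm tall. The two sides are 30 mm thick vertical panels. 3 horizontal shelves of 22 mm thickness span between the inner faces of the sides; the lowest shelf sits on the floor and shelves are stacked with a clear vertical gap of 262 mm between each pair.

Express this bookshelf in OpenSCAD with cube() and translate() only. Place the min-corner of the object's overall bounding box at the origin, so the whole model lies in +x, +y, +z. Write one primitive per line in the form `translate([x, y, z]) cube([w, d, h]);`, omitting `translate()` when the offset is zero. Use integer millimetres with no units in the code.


cube([30, 324, 657]);
translate([565, 0, 0]) cube([30, 324, 657]);
translate([30, 0, 0]) cube([535, 324, 22]);
translate([30, 0, 284]) cube([535, 324, 22]);
translate([30, 0, 568]) cube([535, 324, 22]);


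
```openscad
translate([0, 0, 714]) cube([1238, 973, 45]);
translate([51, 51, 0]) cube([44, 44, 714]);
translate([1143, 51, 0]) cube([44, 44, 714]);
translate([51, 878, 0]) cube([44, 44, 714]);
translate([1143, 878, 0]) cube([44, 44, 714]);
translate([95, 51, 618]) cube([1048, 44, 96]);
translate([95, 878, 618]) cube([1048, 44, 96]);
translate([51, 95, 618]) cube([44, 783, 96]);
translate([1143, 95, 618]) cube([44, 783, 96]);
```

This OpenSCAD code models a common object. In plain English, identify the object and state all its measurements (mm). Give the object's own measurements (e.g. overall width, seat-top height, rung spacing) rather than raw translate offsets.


A rectangular dining table. The top is 1238×973×45 mm with its upper surface at z = 759 mm. It stands on four 44×44 mm square legs, each inset 51 mm from the nearest pair of top edges, running from the floor to the underside of the top. Four apron rails, 44 mm thick and 96 mm tall, run between adjacent legs with their top edges flush with the underside of the top and their outer faces flush with the legs' outer faces.


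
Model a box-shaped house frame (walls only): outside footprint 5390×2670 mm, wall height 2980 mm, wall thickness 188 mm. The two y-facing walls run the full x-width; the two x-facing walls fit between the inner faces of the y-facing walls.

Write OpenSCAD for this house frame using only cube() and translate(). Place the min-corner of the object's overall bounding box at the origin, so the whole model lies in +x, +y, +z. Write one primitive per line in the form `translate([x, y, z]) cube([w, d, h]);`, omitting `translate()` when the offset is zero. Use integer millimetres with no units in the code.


cube([5390, 188, 2980]);
translate([0, 2482, 0]) cube([5390, 188, 2980]);
translate([0, 188, 0]) cube([188, 2294, 2980]);
translate([5202, 188, 0]) cube([188, 2294, 2980]);


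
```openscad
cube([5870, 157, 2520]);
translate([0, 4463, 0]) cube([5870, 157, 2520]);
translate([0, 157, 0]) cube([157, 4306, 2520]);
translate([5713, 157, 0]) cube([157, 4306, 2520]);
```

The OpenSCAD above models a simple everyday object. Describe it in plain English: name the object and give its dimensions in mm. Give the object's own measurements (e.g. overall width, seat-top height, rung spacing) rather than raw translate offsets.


The wall frame of a small rectangular building: four walls, each 2520 mm tall and 157 mm thick, enclosing a footprint 5870 mm (x) by 4620 mm (y) outside-to-outside, with no floor or roof. The front and back walls (the −y and +y sides) span the full width; the two side walls fit between them.


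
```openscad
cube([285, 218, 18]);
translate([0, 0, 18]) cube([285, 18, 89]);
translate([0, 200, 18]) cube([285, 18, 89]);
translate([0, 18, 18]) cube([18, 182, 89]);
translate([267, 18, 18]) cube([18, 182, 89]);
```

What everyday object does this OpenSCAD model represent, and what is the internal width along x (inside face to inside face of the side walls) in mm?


An open box. The internal width is 249 mm.

A 285×218 base slab with four walls standing on it — an open box. The base is 285 mm wide and the walls are 18 mm thick, so the internal width is 285 − 2 × 18 = 249 mm.


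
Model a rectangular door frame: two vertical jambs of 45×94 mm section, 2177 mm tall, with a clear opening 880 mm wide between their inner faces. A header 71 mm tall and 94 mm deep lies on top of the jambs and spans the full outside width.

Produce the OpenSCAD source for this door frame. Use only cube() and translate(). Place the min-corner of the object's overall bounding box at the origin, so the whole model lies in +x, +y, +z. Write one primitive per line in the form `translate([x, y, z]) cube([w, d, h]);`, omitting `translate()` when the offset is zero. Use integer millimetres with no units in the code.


cube([45, 94, 2177]);
translate([925, 0, 0]) cube([45, 94, 2177]);
translate([0, 0, 2177]) cube([970, 94, 71]);


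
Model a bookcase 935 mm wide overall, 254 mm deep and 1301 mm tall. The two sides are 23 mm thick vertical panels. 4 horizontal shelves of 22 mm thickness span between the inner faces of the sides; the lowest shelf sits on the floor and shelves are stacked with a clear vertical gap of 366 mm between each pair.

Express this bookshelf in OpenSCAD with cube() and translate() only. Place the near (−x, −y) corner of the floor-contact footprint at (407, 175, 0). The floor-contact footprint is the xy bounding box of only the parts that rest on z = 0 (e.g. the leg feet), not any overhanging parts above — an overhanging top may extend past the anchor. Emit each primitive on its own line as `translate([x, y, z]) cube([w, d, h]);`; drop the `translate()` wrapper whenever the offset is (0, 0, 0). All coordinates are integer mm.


translate([407, 175, 0]) cube([23, 254, 1301]);
translate([1319, 175, 0]) cube([23, 254, 1301]);
translate([430, 175, 0]) cube([889, 254, 22]);
translate([430, 175, 388]) cube([889, 254, 22]);
translate([430, 175, 776]) cube([889, 254, 22]);
translate([430, 175, 1164]) cube([889, 254, 22]);


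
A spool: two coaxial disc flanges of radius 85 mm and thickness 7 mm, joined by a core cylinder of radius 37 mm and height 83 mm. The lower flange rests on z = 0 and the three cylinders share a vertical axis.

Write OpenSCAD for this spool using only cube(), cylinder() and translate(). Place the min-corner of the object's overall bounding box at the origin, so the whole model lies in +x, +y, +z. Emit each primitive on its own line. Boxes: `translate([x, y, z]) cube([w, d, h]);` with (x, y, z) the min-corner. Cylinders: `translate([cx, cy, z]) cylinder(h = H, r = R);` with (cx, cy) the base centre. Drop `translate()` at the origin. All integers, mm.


translate([85, 85, 0]) cylinder(h = 7, r = 85);
translate([85, 85, 7]) cylinder(h = 83, r = 37);
translate([85, 85, 90]) cylinder(h = 7, r = 85);


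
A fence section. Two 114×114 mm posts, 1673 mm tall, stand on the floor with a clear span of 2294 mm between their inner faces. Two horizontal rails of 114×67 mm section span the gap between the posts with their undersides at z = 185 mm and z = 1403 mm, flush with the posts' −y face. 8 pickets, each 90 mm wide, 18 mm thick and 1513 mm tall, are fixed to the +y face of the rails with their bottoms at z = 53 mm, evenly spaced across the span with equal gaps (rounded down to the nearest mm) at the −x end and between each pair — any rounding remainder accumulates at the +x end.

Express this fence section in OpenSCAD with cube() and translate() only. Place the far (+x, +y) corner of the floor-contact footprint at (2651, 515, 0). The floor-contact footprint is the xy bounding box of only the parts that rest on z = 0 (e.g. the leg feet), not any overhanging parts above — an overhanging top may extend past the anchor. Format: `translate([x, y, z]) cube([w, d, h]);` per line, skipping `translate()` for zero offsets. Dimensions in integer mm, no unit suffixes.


translate([129, 401, 0]) cube([114, 114, 1673]);
translate([2537, 401, 0]) cube([114, 114, 1673]);
translate([243, 401, 185]) cube([2294, 114, 67]);
translate([243, 401, 1403]) cube([2294, 114, 67]);
translate([417, 515, 53]) cube([90, 18, 1513]);
translate([681, 515, 53]) cube([90, 18, 1513]);
translate([945, 515, 53]) cube([90, 18, 1513]);
translate([1209, 515, 53]) cube([90, 18, 1513]);
translate([1473, 515, 53]) cube([90, 18, 1513]);
translate([1737, 515, 53]) cube([90, 18, 1513]);
translate([2001, 515, 53]) cube([90, 18, 1513]);
translate([2265, 515, 53]) cube([90, 18, 1513]);


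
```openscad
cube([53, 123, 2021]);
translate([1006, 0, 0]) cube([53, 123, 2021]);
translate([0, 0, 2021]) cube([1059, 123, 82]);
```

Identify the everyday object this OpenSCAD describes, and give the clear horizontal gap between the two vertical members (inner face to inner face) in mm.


A door frame. The clear opening width is 953 mm.

Two 2021 mm tall posts with a header on top — a door frame. The left jamb is 53 mm wide at x = 0; the right jamb starts at x = 1006. The clear opening is 1006 − 53 = 953 mm.


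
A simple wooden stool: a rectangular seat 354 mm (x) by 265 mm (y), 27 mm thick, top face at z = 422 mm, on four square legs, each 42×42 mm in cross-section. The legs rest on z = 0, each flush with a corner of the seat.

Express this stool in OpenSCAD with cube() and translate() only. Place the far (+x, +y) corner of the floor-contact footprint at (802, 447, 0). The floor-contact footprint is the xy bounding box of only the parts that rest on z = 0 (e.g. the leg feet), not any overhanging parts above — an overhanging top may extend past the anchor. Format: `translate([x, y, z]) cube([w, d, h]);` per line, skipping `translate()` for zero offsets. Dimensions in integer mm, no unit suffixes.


translate([448, 182, 395]) cube([354, 265, 27]);
translate([448, 182, 0]) cube([42, 42, 395]);
translate([760, 182, 0]) cube([42, 42, 395]);
translate([448, 405, 0]) cube([42, 42, 395]);
translate([760, 405, 0]) cube([42, 42, 395]);


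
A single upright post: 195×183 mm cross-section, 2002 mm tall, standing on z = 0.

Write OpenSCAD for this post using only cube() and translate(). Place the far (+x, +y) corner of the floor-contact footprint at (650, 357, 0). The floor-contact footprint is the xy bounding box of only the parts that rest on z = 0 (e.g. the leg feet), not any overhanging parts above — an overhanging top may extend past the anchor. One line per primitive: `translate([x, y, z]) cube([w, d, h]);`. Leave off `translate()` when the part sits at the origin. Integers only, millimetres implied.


translate([455, 174, 0]) cube([195, 183, 2002]);


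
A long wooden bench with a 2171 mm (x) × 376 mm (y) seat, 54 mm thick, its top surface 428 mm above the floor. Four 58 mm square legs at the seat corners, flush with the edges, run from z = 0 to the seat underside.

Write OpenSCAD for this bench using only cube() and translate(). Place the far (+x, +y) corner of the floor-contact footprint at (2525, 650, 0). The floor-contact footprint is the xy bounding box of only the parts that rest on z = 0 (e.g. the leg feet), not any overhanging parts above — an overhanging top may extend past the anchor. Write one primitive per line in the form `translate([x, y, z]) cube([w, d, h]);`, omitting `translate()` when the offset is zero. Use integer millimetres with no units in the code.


translate([354, 274, 374]) cube([2171, 376, 54]);
translate([354, 274, 0]) cube([58, 58, 374]);
translate([354, 592, 0]) cube([58, 58, 374]);
translate([2467, 274, 0]) cube([58, 58, 374]);
translate([2467, 592, 0]) cube([58, 58, 374]);


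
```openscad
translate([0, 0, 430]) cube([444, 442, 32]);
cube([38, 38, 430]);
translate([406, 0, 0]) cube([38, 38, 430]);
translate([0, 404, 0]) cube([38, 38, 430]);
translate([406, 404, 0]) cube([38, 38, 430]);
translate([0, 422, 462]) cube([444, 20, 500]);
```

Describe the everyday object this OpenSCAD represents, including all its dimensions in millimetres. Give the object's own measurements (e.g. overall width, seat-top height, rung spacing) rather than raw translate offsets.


A chair. The seat is a 444×442×32 mm slab with its top at z = 462 mm, on four 38×38 mm corner legs (flush with the seat edges, standing on z = 0). A flat backrest 20 mm thick, 500 mm tall, spans the full seat width and rises from the seat top along its +y edge, rear face flush with the rear of the seat.


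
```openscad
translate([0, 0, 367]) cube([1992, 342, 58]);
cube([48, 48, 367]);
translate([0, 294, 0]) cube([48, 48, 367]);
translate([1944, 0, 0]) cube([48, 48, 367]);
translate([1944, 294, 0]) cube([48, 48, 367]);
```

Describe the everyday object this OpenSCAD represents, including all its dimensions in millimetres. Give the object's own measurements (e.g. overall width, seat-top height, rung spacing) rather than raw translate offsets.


A bench: a 1992×342 mm seat slab, 58 mm thick, top at z = 425 mm, on four 48×48 mm square legs flush with the seat corners and standing on z = 0.


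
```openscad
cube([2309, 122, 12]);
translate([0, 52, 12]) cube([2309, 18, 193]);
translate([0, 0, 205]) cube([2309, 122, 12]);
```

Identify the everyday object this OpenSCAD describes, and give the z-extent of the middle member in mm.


An I-beam. The web height is 193 mm.

Two wide flanges with a thin centred web — an I-beam. Overall 217 mm minus two 12 mm flanges gives a web of 217 − 2·12 = 193 mm.


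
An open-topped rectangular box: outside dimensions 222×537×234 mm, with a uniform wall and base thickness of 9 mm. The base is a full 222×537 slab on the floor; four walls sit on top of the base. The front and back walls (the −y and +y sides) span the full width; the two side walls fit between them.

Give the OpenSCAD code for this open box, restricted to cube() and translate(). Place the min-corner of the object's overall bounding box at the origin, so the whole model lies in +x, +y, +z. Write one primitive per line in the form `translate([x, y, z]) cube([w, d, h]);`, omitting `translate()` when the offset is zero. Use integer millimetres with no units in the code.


cube([222, 537, 9]);
translate([0, 0, 9]) cube([222, 9, 225]);
translate([0, 528, 9]) cube([222, 9, 225]);
translate([0, 9, 9]) cube([9, 519, 225]);
translate([213, 9, 9]) cube([9, 519, 225]);


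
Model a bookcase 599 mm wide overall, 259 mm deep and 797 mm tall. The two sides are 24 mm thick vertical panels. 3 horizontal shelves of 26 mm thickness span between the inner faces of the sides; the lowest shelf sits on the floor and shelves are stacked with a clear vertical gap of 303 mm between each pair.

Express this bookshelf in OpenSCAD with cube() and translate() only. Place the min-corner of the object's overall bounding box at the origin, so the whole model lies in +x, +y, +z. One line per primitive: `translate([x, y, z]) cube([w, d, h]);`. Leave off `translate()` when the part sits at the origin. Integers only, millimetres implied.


cube([24, 259, 797]);
translate([575, 0, 0]) cube([24, 259, 797]);
translate([24, 0, 0]) cube([551, 259, 26]);
translate([24, 0, 329]) cube([551, 259, 26]);
translate([24, 0, 658]) cube([551, 259, 26]);


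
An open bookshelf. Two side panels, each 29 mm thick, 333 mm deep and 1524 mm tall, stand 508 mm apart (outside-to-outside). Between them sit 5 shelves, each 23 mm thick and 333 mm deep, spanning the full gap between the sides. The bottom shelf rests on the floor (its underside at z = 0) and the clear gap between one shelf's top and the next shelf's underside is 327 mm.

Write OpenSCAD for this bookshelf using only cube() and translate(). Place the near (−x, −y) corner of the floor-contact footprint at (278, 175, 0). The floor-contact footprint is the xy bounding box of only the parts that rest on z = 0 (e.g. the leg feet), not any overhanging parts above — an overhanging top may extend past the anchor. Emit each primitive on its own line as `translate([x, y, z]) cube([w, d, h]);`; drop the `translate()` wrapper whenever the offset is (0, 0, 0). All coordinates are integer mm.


translate([278, 175, 0]) cube([29, 333, 1524]);
translate([757, 175, 0]) cube([29, 333, 1524]);
translate([307, 175, 0]) cube([450, 333, 23]);
translate([307, 175, 350]) cube([450, 333, 23]);
translate([307, 175, 700]) cube([450, 333, 23]);
translate([307, 175, 1050]) cube([450, 333, 23]);
translate([307, 175, 1400]) cube([450, 333, 23]);


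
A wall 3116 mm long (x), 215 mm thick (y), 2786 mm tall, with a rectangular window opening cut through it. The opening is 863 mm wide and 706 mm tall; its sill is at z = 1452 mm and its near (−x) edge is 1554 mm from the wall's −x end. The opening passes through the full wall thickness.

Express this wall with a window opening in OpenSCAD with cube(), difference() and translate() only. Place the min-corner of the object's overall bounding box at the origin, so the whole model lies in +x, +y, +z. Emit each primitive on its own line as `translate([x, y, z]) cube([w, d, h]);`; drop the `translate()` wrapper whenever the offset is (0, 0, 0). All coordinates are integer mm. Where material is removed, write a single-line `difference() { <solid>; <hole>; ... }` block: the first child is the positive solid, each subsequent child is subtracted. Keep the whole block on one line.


difference() { cube([3116, 215, 2786]); translate([1554, 0, 1452]) cube([863, 215, 706]); }


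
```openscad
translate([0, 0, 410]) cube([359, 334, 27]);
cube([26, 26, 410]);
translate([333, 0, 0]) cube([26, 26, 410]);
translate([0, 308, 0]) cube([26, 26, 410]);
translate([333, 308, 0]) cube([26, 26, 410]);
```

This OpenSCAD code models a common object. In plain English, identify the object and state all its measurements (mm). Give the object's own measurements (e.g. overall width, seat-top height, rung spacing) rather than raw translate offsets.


A four-legged stool. The seat is a 359×334×27 mm slab whose top surface is at z = 437 mm; four square legs, each 26×26 mm in cross-section, run from the floor (z = 0) to the underside of the seat, each flush with a corner of the seat.


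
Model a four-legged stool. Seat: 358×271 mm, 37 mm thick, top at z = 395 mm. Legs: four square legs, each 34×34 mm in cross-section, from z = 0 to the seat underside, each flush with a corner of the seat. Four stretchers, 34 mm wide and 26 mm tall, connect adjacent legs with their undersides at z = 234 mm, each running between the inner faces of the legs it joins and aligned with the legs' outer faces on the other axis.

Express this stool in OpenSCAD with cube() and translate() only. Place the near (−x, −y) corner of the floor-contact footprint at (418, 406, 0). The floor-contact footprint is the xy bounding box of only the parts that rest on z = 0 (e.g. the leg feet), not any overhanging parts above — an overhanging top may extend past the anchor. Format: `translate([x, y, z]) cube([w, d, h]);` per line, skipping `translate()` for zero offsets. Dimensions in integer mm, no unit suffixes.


translate([418, 406, 358]) cube([358, 271, 37]);
translate([418, 406, 0]) cube([34, 34, 358]);
translate([742, 406, 0]) cube([34, 34, 358]);
translate([418, 643, 0]) cube([34, 34, 358]);
translate([742, 643, 0]) cube([34, 34, 358]);
translate([452, 406, 234]) cube([290, 34, 26]);
translate([452, 643, 234]) cube([290, 34, 26]);
translate([418, 440, 234]) cube([34, 203, 26]);
translate([742, 440, 234]) cube([34, 203, 26]);


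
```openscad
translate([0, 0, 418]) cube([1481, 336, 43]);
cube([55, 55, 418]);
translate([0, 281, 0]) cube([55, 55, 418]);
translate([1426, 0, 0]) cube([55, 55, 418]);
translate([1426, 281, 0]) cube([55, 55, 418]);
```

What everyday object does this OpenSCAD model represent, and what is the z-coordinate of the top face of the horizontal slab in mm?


A bench. The seat-top height is 461 mm.

A long slab on four corner posts — a bench. The slab sits at z = 418 with thickness 43, so the top is 418 + 43 = 461 mm.


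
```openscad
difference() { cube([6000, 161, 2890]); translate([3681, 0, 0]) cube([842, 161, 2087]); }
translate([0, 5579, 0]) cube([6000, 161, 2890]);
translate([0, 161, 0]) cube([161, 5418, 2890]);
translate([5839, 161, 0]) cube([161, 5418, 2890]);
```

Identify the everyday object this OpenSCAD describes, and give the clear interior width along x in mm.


A single room. The interior width is 5678 mm.

Four walls enclosing a rectangle with a door in the front wall — a room. Outside width 6000 minus two 161 mm walls gives 5678 mm.


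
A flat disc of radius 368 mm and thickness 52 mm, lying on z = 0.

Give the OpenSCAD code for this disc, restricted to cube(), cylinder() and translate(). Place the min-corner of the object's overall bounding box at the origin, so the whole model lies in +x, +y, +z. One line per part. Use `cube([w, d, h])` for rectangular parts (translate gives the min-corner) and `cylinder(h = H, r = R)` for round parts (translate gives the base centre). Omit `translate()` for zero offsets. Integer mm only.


translate([368, 368, 0]) cylinder(h = 52, r = 368);


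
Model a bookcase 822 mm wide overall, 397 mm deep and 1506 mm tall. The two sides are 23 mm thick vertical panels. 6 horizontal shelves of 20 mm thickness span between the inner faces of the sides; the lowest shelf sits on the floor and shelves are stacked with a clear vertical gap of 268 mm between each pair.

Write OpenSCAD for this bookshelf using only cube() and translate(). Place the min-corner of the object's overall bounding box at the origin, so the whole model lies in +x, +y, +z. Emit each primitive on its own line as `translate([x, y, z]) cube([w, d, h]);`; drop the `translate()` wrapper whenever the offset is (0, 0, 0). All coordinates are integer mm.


cube([23, 397, 1506]);
translate([799, 0, 0]) cube([23, 397, 1506]);
translate([23, 0, 0]) cube([776, 397, 20]);
translate([23, 0, 288]) cube([776, 397, 20]);
translate([23, 0, 576]) cube([776, 397, 20]);
translate([23, 0, 864]) cube([776, 397, 20]);
translate([23, 0, 1152]) cube([776, 397, 20]);
translate([23, 0, 1440]) cube([776, 397, 20]);


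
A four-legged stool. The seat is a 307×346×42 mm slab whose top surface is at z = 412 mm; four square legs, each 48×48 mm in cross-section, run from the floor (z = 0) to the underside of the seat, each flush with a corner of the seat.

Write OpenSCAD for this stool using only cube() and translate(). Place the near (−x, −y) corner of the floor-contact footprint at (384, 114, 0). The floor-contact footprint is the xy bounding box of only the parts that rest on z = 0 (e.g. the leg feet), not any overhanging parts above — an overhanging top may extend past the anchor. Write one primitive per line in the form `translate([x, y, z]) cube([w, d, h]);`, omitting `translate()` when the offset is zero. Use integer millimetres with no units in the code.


translate([384, 114, 370]) cube([307, 346, 42]);
translate([384, 114, 0]) cube([48, 48, 370]);
translate([643, 114, 0]) cube([48, 48, 370]);
translate([384, 412, 0]) cube([48, 48, 370]);
translate([643, 412, 0]) cube([48, 48, 370]);


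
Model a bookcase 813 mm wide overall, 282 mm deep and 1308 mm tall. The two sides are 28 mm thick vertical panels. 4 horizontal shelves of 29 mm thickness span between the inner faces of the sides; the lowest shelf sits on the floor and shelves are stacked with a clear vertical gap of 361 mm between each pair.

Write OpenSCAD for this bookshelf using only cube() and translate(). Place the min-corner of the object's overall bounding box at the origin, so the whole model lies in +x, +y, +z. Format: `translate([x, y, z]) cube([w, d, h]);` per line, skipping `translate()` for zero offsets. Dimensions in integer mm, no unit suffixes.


cube([28, 282, 1308]);
translate([785, 0, 0]) cube([28, 282, 1308]);
translate([28, 0, 0]) cube([757, 282, 29]);
translate([28, 0, 390]) cube([757, 282, 29]);
translate([28, 0, 780]) cube([757, 282, 29]);
translate([28, 0, 1170]) cube([757, 282, 29]);


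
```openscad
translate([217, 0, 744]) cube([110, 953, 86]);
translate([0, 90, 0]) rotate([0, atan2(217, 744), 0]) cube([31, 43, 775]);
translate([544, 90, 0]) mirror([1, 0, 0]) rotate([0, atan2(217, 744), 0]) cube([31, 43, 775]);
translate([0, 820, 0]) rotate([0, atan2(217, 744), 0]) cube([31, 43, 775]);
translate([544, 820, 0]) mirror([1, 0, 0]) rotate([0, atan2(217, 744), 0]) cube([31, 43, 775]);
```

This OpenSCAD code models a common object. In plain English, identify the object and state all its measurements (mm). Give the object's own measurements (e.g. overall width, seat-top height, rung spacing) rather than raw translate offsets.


A sawhorse. A 110×953×86 mm beam (x, y, z) sits on two A-frame leg pairs. Each pair is two raked legs of 31×43 mm section (43 mm along y) splaying symmetrically in x. Each leg rises 744 mm vertically over 217 mm of horizontal reach and is 775 mm long along its own axis. Every leg's outer bottom edge rests on the floor and its outer top edge meets a bottom edge of the beam — the left legs (tilting toward +x) meet the beam's −x bottom edge, the right legs (their mirror images, tilting toward −x) meet its +x bottom edge — so the leg tops tuck under the beam, the beam's underside is 744 mm above the floor, and the feet are 544 mm apart outside-to-outside with the beam centred between them. The two leg pairs are set in 90 mm from either end of the beam.


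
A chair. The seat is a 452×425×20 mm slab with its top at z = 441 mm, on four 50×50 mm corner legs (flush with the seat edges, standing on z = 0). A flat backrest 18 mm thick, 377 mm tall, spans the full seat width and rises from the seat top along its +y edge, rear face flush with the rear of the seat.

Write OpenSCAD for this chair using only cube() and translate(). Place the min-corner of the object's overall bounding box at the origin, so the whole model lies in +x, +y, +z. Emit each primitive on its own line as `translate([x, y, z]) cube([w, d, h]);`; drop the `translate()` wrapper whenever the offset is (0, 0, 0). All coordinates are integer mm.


// leg_h = 441 - 20 = 421
translate([0, 0, 421]) cube([452, 425, 20]);
cube([50, 50, 421]);
translate([402, 0, 0]) cube([50, 50, 421]);
translate([0, 375, 0]) cube([50, 50, 421]);
translate([402, 375, 0]) cube([50, 50, 421]);
translate([0, 407, 441]) cube([452, 18, 377]);


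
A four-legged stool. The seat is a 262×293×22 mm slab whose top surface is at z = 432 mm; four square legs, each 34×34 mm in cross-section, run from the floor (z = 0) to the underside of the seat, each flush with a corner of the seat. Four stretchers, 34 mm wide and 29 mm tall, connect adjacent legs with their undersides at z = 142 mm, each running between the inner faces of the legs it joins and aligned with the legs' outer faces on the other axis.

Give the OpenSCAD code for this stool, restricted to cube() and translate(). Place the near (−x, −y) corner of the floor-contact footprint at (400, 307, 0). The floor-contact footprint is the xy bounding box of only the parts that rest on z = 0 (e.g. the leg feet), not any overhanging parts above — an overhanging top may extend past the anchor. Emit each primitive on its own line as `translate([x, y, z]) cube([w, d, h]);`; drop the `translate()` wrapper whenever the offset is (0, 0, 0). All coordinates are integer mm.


translate([400, 307, 410]) cube([262, 293, 22]);
translate([400, 307, 0]) cube([34, 34, 410]);
translate([628, 307, 0]) cube([34, 34, 410]);
translate([400, 566, 0]) cube([34, 34, 410]);
translate([628, 566, 0]) cube([34, 34, 410]);
translate([434, 307, 142]) cube([194, 34, 29]);
translate([434, 566, 142]) cube([194, 34, 29]);
translate([400, 341, 142]) cube([34, 225, 29]);
translate([628, 341, 142]) cube([34, 225, 29]);


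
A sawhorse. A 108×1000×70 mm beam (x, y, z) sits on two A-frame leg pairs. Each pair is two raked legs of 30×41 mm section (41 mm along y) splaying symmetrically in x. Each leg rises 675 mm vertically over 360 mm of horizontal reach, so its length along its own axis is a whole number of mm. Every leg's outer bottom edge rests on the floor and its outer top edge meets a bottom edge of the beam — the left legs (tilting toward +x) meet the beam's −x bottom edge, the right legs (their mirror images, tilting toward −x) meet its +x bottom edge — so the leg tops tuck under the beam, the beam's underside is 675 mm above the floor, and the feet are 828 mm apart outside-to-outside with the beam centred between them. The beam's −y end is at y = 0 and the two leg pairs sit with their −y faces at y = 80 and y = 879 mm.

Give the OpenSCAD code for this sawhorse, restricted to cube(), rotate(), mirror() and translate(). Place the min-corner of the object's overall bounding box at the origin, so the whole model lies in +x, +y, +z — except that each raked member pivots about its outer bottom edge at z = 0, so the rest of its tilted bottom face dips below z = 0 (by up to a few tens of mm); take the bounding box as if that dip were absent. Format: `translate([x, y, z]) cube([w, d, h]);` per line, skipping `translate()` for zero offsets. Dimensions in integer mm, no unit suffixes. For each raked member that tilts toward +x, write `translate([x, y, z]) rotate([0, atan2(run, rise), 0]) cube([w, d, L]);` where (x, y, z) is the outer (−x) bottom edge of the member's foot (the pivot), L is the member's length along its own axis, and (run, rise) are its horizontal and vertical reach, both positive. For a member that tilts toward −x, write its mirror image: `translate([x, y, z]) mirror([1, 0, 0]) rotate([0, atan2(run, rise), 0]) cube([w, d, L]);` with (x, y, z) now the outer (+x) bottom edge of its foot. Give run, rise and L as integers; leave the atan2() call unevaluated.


translate([360, 0, 675]) cube([108, 1000, 70]);
translate([0, 80, 0]) rotate([0, atan2(360, 675), 0]) cube([30, 41, 765]);
translate([828, 80, 0]) mirror([1, 0, 0]) rotate([0, atan2(360, 675), 0]) cube([30, 41, 765]);
translate([0, 879, 0]) rotate([0, atan2(360, 675), 0]) cube([30, 41, 765]);
translate([828, 879, 0]) mirror([1, 0, 0]) rotate([0, atan2(360, 675), 0]) cube([30, 41, 765]);


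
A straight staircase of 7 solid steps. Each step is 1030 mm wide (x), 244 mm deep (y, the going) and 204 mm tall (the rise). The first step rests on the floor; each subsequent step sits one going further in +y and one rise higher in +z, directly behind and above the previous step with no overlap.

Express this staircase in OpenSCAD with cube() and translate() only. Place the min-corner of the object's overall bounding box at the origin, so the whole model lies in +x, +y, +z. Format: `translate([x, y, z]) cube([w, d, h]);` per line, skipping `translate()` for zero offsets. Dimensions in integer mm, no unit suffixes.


cube([1030, 244, 204]);
translate([0, 244, 204]) cube([1030, 244, 204]);
translate([0, 488, 408]) cube([1030, 244, 204]);
translate([0, 732, 612]) cube([1030, 244, 204]);
translate([0, 976, 816]) cube([1030, 244, 204]);
translate([0, 1220, 1020]) cube([1030, 244, 204]);
translate([0, 1464, 1224]) cube([1030, 244, 204]);


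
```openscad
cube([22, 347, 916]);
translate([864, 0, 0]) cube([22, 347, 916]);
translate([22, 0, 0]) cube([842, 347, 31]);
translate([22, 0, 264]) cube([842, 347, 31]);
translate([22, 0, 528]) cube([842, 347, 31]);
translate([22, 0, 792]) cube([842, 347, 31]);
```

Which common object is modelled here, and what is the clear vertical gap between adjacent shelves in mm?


A bookshelf. The clear shelf gap is 233 mm.

Two tall side panels with 4 horizontal boards between them — a bookshelf. The first two shelf undersides are at z = 0 and z = 264; with shelf thickness 31, the clear gap is 264 − 0 − 31 = 233 mm.


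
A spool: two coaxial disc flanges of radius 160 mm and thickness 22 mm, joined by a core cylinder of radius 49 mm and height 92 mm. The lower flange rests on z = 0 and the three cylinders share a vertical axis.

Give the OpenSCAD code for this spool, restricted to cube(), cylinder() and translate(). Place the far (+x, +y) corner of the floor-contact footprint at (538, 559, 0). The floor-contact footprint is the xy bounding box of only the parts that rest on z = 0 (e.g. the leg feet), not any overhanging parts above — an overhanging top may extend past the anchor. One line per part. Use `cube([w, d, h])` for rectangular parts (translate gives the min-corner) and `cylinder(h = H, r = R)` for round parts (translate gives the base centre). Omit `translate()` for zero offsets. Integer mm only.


translate([378, 399, 0]) cylinder(h = 22, r = 160);
translate([378, 399, 22]) cylinder(h = 92, r = 49);
translate([378, 399, 114]) cylinder(h = 22, r = 160);


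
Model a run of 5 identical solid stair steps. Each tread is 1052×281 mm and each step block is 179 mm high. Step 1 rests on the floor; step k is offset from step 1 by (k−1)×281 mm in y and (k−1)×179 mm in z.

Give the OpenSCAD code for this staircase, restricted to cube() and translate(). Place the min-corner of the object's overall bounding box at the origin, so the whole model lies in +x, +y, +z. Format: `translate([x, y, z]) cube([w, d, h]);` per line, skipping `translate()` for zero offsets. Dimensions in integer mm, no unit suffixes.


cube([1052, 281, 179]);
translate([0, 281, 179]) cube([1052, 281, 179]);
translate([0, 562, 358]) cube([1052, 281, 179]);
translate([0, 843, 537]) cube([1052, 281, 179]);
translate([0, 1124, 716]) cube([1052, 281, 179]);
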